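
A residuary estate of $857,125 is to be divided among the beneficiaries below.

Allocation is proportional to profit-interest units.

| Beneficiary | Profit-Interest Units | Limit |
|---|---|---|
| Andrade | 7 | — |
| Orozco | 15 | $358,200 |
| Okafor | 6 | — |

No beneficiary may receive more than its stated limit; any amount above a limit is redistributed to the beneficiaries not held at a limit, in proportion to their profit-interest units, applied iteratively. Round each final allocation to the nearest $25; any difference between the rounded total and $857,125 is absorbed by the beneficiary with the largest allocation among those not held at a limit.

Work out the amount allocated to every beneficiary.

Andrade: $268,650 · Orozco: $358,200 · Okafor: $230,275

Combined profit-interest units = 28.
Pro-rata shares before constraints: Andrade 214,281.25; Orozco 459,174.11; Okafor 183,669.64.
Capped: Orozco ($358,200); remaining pool $498,925 reallocated over remaining profit-interest units 13.
Shares after redistribution: Andrade 268,651.92 → $268,650; Okafor 230,273.08 → $230,275.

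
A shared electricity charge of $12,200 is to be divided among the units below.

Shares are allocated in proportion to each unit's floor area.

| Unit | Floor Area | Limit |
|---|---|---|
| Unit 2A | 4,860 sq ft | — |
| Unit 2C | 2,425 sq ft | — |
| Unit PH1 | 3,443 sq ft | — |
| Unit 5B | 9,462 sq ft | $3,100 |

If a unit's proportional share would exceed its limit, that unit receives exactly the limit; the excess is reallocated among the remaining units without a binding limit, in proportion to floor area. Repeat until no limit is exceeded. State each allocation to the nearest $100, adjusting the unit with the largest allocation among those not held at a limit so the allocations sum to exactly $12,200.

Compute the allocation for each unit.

Unit 2A: $4,100 · Unit 2C: $2,100 · Unit PH1: $2,900 · Unit 5B: $3,100

Sum of floor area: 20,190.
Proportional shares (ignoring caps): Unit 2A 2,936.70; Unit 2C 1,465.33; Unit PH1 2,080.47; Unit 5B 5,717.50.
Held at cap: Unit 5B ($3,100); remaining pool $9,100 reallocated over remaining floor area 10,728.
Redistributed shares: Unit 2A 4,122.48 → $4,100; Unit 2C 2,057.00 → $2,100; Unit PH1 2,920.52 → $2,900.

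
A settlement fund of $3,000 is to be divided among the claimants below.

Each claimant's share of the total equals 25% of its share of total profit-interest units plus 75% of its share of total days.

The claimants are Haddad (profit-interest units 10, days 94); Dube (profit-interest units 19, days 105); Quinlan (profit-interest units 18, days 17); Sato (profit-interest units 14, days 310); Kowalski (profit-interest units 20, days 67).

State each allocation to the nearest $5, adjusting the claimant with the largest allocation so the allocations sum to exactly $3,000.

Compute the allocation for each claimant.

Haddad: $450; Dube: $575; Quinlan: $230; Sato: $1,305; Kowalski: $440

Totals — profit-interest units 81, days 593.
Combined weights (25% profit-interest units + 75% days): Haddad 0.1498; Dube 0.1914; Quinlan 0.0771; Sato 0.4353; Kowalski 0.1465.
Pro-rata amounts: Haddad 449.25; Dube 574.32; Quinlan 231.17; Sato 1,305.85; Kowalski 439.40.
Rounded to nearest $5: Haddad $450; Dube $575; Quinlan $230; Sato $1,305; Kowalski $440. Sum = $3,000.
Rounded total matches; no reconciliation needed.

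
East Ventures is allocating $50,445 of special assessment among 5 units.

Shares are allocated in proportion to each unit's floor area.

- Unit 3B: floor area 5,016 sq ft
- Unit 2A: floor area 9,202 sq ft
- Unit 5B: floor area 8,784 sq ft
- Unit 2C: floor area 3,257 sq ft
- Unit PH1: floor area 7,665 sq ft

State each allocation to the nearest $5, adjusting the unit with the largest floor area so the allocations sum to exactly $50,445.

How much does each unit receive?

Floor area total: 33,924.
Proportional shares: Unit 3B 5,016/33,924 × $50,445 = 7,458.79; Unit 2A 9,202/33,924 × $50,445 = 13,683.38; Unit 5B 8,784/33,924 × $50,445 = 13,061.81; Unit 2C 3,257/33,924 × $50,445 = 4,843.16; Unit PH1 7,665/33,924 × $50,445 = 11,397.86.
Rounded to nearest $5: Unit 3B $7,460; Unit 2A $13,685; Unit 5B $13,060; Unit 2C $4,845; Unit PH1 $11,400. Sum = $50,450.
Difference $50,445 − $50,450 = −$5 applied to largest floor area (Unit 2A): Unit 2A becomes $13,680.

Unit 3B: $7,460 | Unit 2A: $13,680 | Unit 5B: $13,060 | Unit 2C: $4,845 | Unit PH1: $11,400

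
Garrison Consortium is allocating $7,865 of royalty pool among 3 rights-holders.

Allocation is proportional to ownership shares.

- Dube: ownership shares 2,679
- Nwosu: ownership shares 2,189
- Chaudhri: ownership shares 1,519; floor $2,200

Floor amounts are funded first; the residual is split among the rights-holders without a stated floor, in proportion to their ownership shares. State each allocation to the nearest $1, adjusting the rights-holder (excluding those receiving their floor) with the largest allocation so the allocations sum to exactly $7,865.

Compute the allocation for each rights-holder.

Minimums first: Chaudhri $2,200. Balance $5,665.
Balance split over remaining ownership shares 4,868: Dube 3,117.61 → $3,118; Nwosu 2,547.39 → $2,547.

Dube: $3,118 | Nwosu: $2,547 | Chaudhri: $2,200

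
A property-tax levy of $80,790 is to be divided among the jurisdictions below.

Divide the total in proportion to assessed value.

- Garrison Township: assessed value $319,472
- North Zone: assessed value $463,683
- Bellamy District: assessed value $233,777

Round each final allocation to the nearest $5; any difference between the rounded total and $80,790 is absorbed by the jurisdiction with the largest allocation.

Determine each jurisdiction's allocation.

Assessed value total: 1,016,932.
Pro-rata amounts: Garrison Township 319,472/1,016,932 × $80,790 = 25,380.40; North Zone 463,683/1,016,932 × $80,790 = 36,837.22; Bellamy District 233,777/1,016,932 × $80,790 = 18,572.38.
At nearest $5: Garrison Township $25,380; North Zone $36,835; Bellamy District $18,570. Sum = $80,785.
Difference $80,790 − $80,785 = +$5 applied to largest allocation (North Zone): North Zone becomes $36,840.

Garrison Township: $25,380; North Zone: $36,840; Bellamy District: $18,570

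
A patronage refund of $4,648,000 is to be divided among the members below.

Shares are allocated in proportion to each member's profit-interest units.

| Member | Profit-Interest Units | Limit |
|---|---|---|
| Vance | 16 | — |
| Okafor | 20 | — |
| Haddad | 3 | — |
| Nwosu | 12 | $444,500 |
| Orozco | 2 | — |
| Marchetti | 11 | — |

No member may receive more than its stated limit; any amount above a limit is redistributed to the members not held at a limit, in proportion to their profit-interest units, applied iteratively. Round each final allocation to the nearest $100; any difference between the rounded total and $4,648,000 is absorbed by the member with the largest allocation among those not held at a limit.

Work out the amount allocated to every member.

Vance: $1,293,400; Okafor: $1,616,700; Haddad: $242,500; Nwosu: $444,500; Orozco: $161,700; Marchetti: $889,200

Total profit-interest units = 64.
Proportional shares (ignoring caps): Vance 1,162,000.00; Okafor 1,452,500.00; Haddad 217,875.00; Nwosu 871,500.00; Orozco 145,250.00; Marchetti 798,875.00.
Capped: Nwosu ($444,500); balance $4,203,500 reallocated over remaining profit-interest units 52.
Shares after redistribution: Vance 1,293,384.62 → $1,293,400; Okafor 1,616,730.77 → $1,616,700; Haddad 242,509.62 → $242,500; Orozco 161,673.08 → $161,700; Marchetti 889,201.92 → $889,200.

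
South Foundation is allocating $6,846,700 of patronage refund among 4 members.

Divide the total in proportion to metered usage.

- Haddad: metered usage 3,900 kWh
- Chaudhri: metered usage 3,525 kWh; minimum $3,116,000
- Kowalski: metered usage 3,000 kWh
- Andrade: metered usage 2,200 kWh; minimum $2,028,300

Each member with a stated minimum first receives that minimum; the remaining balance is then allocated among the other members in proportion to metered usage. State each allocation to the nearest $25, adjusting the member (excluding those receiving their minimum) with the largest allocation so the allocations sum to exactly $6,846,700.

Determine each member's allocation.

Haddad: $962,225 · Chaudhri: $3,116,000 · Kowalski: $740,175 · Andrade: $2,028,300

Minimums first: Chaudhri $3,116,000; Andrade $2,028,300. Balance $1,702,400.
Balance split over remaining metered usage 6,900: Haddad 962,226.09 → $962,225; Kowalski 740,173.91 → $740,175.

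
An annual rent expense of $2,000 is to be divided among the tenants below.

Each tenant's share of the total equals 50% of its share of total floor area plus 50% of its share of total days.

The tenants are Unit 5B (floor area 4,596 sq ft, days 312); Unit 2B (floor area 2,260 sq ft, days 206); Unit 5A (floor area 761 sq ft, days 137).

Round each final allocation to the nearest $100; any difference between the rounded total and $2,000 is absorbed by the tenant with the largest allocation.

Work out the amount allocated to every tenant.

Unit 5B: $1,100 | Unit 2B: $600 | Unit 5A: $300

Totals — floor area 7,617, days 655.
Composite weights (50% floor area + 50% days): Unit 5B 0.5399; Unit 2B 0.3056; Unit 5A 0.1545.
Unrounded shares: Unit 5B 1,079.72; Unit 2B 611.21; Unit 5A 309.07.
At nearest $100: Unit 5B $1,100; Unit 2B $600; Unit 5A $300. Sum = $2,000.
No rounding difference to absorb.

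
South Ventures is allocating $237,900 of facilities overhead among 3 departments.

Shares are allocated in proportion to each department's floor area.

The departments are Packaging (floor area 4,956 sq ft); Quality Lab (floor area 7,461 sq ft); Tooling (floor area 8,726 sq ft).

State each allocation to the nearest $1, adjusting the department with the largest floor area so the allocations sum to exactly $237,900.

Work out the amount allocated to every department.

Packaging: $55,765 | Quality Lab: $83,951 | Tooling: $98,184

Floor area total: 21,143.
Pro-rata amounts: Packaging 4,956/21,143 × $237,900 = 55,764.67; Quality Lab 7,461/21,143 × $237,900 = 83,950.81; Tooling 8,726/21,143 × $237,900 = 98,184.52.
After rounding ($1): Packaging $55,765; Quality Lab $83,951; Tooling $98,185. Sum = $237,901.
Difference $237,900 − $237,901 = −$1 applied to largest floor area (Tooling): Tooling becomes $98,184.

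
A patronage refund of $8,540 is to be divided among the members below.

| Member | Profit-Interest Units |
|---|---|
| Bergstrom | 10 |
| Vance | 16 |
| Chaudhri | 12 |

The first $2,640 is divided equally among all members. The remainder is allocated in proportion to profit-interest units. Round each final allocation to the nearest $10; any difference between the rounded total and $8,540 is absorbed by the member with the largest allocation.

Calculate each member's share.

Bergstrom: $2,430 | Vance: $3,370 | Chaudhri: $2,740

Equal tier: $2,640 ÷ 3 = $880 apiece.
Remainder $5,900 by profit-interest units (total 38): Bergstrom 1,552.63 → $1,550; Vance 2,484.21 → $2,480; Chaudhri 1,863.16 → $1,860.
Rounding difference +$10 on remainder applied to Vance.
Totals: Bergstrom $880 + $1,550 = $2,430; Vance $880 + $2,490 = $3,370; Chaudhri $880 + $1,860 = $2,740.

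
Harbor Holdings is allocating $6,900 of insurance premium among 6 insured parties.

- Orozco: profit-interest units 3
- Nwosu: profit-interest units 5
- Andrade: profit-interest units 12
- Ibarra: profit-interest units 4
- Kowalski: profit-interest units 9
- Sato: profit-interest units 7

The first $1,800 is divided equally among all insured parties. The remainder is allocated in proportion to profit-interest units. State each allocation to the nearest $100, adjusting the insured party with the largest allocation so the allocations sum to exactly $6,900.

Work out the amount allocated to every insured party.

First tranche $1,800 split equally: $300 each.
Remainder $5,100 by profit-interest units (total 40): Orozco 382.50 → $400; Nwosu 637.50 → $600; Andrade 1,530.00 → $1,500; Ibarra 510.00 → $500; Kowalski 1,147.50 → $1,100; Sato 892.50 → $900.
Rounding difference +$100 on remainder applied to Andrade.
Totals: Orozco $300 + $400 = $700; Nwosu $300 + $600 = $900; Andrade $300 + $1,600 = $1,900; Ibarra $300 + $500 = $800; Kowalski $300 + $1,100 = $1,400; Sato $300 + $900 = $1,200.

Orozco: $700 · Nwosu: $900 · Andrade: $1,900 · Ibarra: $800 · Kowalski: $1,400 · Sato: $1,200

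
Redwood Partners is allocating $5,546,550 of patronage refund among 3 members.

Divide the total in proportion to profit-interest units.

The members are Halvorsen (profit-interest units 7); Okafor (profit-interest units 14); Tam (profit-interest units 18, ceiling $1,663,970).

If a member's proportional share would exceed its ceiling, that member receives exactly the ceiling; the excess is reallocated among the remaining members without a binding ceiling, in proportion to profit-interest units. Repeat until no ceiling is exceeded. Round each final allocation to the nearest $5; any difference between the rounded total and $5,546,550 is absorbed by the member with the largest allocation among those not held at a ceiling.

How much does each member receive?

Halvorsen: $1,294,195 · Okafor: $2,588,385 · Tam: $1,663,970

Combined profit-interest units = 39.
Proportional shares (ignoring caps): Halvorsen 995,534.62; Okafor 1,991,069.23; Tam 2,559,946.15.
Held at cap: Tam ($1,663,970); remaining pool $3,882,580 reallocated over remaining profit-interest units 21.
Shares after redistribution: Halvorsen 1,294,193.33 → $1,294,195; Okafor 2,588,386.67 → $2,588,385.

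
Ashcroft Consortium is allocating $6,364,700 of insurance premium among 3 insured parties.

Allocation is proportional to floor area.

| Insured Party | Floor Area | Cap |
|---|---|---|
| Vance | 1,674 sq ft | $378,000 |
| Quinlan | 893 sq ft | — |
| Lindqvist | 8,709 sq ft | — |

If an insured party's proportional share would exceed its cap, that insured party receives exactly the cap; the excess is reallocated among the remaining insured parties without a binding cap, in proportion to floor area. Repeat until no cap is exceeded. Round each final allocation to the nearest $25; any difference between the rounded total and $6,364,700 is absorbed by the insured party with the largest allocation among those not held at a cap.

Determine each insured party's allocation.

Total floor area = 11,276.
Unconstrained shares: Vance 944,883.63; Quinlan 504,050.82; Lindqvist 4,915,765.55.
Held at cap: Vance ($378,000); remaining pool $5,986,700 reallocated over remaining floor area 9,602.
Shares after redistribution: Quinlan 556,771.83 → $556,775; Lindqvist 5,429,928.17 → $5,429,925.

Vance: $378,000; Quinlan: $556,775; Lindqvist: $5,429,925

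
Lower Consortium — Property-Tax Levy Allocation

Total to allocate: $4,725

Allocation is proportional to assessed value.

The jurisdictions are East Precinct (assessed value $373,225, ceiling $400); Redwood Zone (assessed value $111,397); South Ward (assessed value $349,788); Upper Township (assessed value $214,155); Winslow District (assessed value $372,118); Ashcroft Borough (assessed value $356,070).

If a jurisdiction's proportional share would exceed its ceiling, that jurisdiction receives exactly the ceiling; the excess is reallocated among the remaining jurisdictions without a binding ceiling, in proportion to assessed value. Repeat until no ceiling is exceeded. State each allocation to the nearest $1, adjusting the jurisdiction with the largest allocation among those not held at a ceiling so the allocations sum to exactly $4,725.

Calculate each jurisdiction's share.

Total assessed value = 1,776,753.
Unconstrained shares: East Precinct 992.53; Redwood Zone 296.24; South Ward 930.21; Upper Township 569.51; Winslow District 989.59; Ashcroft Borough 946.91.
Cap binds for East Precinct ($400); residual $4,325 reallocated over remaining assessed value 1,403,528.
Remaining shares: Redwood Zone 343.27 → $343; South Ward 1,077.88 → $1,078; Upper Township 659.92 → $660; Winslow District 1,146.69 → $1,147; Ashcroft Borough 1,097.24 → $1,097.

East Precinct: $400; Redwood Zone: $343; South Ward: $1,078; Upper Township: $660; Winslow District: $1,147; Ashcroft Borough: $1,097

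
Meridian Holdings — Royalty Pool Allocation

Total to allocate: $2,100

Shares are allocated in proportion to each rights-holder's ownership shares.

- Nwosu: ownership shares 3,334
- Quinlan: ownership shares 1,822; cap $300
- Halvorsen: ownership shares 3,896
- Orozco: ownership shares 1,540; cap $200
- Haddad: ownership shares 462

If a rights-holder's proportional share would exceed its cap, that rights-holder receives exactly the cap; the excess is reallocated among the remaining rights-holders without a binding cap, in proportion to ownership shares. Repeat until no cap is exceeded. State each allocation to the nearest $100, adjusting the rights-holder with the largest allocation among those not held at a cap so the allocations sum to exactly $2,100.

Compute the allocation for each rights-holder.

Nwosu: $700; Quinlan: $300; Halvorsen: $800; Orozco: $200; Haddad: $100

Sum of ownership shares: 11,054.
Proportional shares (ignoring caps): Nwosu 633.38; Quinlan 346.14; Halvorsen 740.15; Orozco 292.56; Haddad 87.77.
Capped: Quinlan ($300), Orozco ($200); residual $1,600 reallocated over remaining ownership shares 7,692.
Remaining shares: Nwosu 693.50 → $700; Halvorsen 810.40 → $800; Haddad 96.10 → $100.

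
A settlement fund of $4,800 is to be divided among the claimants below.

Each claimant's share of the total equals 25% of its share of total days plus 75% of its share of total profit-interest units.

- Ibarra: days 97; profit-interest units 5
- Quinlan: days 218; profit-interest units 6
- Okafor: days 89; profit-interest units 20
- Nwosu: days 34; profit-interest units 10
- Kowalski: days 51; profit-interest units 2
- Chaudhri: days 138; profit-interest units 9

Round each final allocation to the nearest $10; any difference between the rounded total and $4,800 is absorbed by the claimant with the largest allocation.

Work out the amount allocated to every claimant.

Totals — days 627, profit-interest units 52.
Composite weights (25% days + 75% profit-interest units): Ibarra 0.1108; Quinlan 0.1735; Okafor 0.3239; Nwosu 0.1578; Kowalski 0.0492; Chaudhri 0.1848.
Unrounded shares: Ibarra 531.80; Quinlan 832.61; Okafor 1,554.95; Nwosu 757.38; Kowalski 236.07; Chaudhri 887.19.
After rounding ($10): Ibarra $530; Quinlan $830; Okafor $1,550; Nwosu $760; Kowalski $240; Chaudhri $890. Sum = $4,800.
Rounded total matches; no reconciliation needed.

Ibarra: $530 · Quinlan: $830 · Okafor: $1,550 · Nwosu: $760 · Kowalski: $240 · Chaudhri: $890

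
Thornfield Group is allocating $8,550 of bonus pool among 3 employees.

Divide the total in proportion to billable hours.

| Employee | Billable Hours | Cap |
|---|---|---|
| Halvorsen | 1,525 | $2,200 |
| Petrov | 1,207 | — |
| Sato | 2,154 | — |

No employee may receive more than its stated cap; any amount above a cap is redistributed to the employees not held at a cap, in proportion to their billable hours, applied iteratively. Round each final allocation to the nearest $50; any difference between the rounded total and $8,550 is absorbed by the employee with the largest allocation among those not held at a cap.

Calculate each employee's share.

Halvorsen: $2,200 | Petrov: $2,300 | Sato: $4,050

Total billable hours = 4,886.
Pro-rata shares before constraints: Halvorsen 2,668.59; Petrov 2,112.13; Sato 3,769.28.
Capped: Halvorsen ($2,200); balance $6,350 reallocated over remaining billable hours 3,361.
Remaining shares: Petrov 2,280.41 → $2,300; Sato 4,069.59 → $4,050.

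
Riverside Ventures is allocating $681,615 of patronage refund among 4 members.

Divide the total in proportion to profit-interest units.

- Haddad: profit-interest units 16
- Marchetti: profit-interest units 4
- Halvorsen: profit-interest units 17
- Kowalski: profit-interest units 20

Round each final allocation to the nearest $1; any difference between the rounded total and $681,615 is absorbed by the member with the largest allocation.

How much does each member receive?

Total profit-interest units = 57.
Raw shares: Haddad 16/57 × $681,615 = 191,330.53; Marchetti 4/57 × $681,615 = 47,832.63; Halvorsen 17/57 × $681,615 = 203,288.68; Kowalski 20/57 × $681,615 = 239,163.16.
Rounded to nearest $1: Haddad $191,331; Marchetti $47,833; Halvorsen $203,289; Kowalski $239,163. Sum = $681,616.
Difference $681,615 − $681,616 = −$1 applied to largest allocation (Kowalski): Kowalski becomes $239,162.

Haddad: $191,331; Marchetti: $47,833; Halvorsen: $203,289; Kowalski: $239,162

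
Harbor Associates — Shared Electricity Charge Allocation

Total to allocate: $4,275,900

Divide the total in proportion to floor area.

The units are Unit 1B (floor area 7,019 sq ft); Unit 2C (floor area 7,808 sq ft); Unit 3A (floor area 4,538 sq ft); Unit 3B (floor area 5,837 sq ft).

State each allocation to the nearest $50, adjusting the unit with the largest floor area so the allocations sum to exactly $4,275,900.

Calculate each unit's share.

Unit 1B: $1,190,900 | Unit 2C: $1,324,700 | Unit 3A: $769,950 | Unit 3B: $990,350

Total floor area = 25,202.
Proportional shares: Unit 1B 7,019/25,202 × $4,275,900 = 1,190,879.38; Unit 2C 7,808/25,202 × $4,275,900 = 1,324,745.15; Unit 3A 4,538/25,202 × $4,275,900 = 769,940.25; Unit 3B 5,837/25,202 × $4,275,900 = 990,335.22.
Rounded to nearest $50: Unit 1B $1,190,900; Unit 2C $1,324,750; Unit 3A $769,950; Unit 3B $990,350. Sum = $4,275,950.
Difference $4,275,900 − $4,275,950 = −$50 applied to largest floor area (Unit 2C): Unit 2C becomes $1,324,700.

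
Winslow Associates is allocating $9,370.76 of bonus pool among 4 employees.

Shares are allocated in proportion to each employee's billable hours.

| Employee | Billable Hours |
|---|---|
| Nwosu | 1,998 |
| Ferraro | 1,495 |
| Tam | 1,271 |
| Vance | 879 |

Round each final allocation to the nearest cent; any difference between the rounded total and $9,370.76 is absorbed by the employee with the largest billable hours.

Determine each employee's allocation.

Total billable hours = 1,998 + 1,495 + 1,271 + 879 = 5,643.
Unrounded shares: Nwosu 3,317.8767; Ferraro 2,482.5955; Tam 2,110.6213; Vance 1,459.6665.
At nearest cent: Nwosu $3,317.88; Ferraro $2,482.60; Tam $2,110.62; Vance $1,459.67. Sum = $9,370.77.
Difference $9,370.76 − $9,370.77 = −$0.01 applied to largest billable hours (Nwosu): Nwosu becomes $3,317.87.

Nwosu: $3,317.87; Ferraro: $2,482.60; Tam: $2,110.62; Vance: $1,459.67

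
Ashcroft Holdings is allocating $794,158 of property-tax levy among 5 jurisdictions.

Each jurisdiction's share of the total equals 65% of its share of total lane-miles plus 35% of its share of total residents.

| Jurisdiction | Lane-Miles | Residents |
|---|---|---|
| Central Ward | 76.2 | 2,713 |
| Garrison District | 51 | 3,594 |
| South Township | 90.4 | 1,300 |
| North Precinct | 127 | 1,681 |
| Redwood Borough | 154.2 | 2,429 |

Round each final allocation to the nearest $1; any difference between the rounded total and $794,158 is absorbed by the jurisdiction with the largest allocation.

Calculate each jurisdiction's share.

Lane-miles total 498.8; residents total 11,717.
Composite weights (65% lane-miles + 35% residents): Central Ward 0.1803; Garrison District 0.1738; South Township 0.1566; North Precinct 0.2157; Redwood Borough 0.2735.
Raw shares: Central Ward 143,217.41; Garrison District 138,037.63; South Township 124,393.09; North Precinct 171,308.27; Redwood Borough 217,201.60.
Rounded to nearest $1: Central Ward $143,217; Garrison District $138,038; South Township $124,393; North Precinct $171,308; Redwood Borough $217,202. Sum = $794,158.
Rounded total matches; no reconciliation needed.

Central Ward: $143,217; Garrison District: $138,038; South Township: $124,393; North Precinct: $171,308; Redwood Borough: $217,202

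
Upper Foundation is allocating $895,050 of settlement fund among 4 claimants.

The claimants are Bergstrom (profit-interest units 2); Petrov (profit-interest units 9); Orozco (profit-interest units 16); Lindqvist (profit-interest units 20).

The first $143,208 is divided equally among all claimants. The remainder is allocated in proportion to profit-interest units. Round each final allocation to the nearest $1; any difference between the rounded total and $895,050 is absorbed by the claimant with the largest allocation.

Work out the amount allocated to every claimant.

Bergstrom: $67,795 | Petrov: $179,772 | Orozco: $291,748 | Lindqvist: $355,735

$143,208 shared equally gives $35,802 per claimant.
Remainder $751,842 by profit-interest units (total 47): Bergstrom 31,993.28 → $31,993; Petrov 143,969.74 → $143,970; Orozco 255,946.21 → $255,946; Lindqvist 319,932.77 → $319,933.
Totals: Bergstrom $35,802 + $31,993 = $67,795; Petrov $35,802 + $143,970 = $179,772; Orozco $35,802 + $255,946 = $291,748; Lindqvist $35,802 + $319,933 = $355,735.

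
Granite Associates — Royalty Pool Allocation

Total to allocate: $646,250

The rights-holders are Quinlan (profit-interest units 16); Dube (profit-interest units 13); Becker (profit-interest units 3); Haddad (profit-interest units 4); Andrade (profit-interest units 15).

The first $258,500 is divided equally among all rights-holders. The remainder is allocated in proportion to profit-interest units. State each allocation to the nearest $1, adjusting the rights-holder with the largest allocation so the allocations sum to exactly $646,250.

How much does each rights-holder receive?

First tranche $258,500 split equally: $51,700 each.
Remainder $387,750 by profit-interest units (total 51): Quinlan 121,647.06 → $121,647; Dube 98,838.24 → $98,838; Becker 22,808.82 → $22,809; Haddad 30,411.76 → $30,412; Andrade 114,044.12 → $114,044.
Totals: Quinlan $51,700 + $121,647 = $173,347; Dube $51,700 + $98,838 = $150,538; Becker $51,700 + $22,809 = $74,509; Haddad $51,700 + $30,412 = $82,112; Andrade $51,700 + $114,044 = $165,744.

Quinlan: $173,347 · Dube: $150,538 · Becker: $74,509 · Haddad: $82,112 · Andrade: $165,744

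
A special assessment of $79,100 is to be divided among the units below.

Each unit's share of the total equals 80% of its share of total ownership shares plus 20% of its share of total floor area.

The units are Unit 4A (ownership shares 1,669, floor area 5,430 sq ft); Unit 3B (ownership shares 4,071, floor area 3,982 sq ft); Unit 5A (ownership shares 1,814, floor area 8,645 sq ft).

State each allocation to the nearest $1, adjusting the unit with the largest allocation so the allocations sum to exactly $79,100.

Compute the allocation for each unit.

Unit 4A: $18,739; Unit 3B: $37,591; Unit 5A: $22,770

Totals — ownership shares 7,554, floor area 18,057.
Combined weights (80% ownership shares + 20% floor area): Unit 4A 0.2369; Unit 3B 0.4752; Unit 5A 0.2879.
Raw shares: Unit 4A 18,738.55; Unit 3B 37,591.53; Unit 5A 22,769.92.
After rounding ($1): Unit 4A $18,739; Unit 3B $37,592; Unit 5A $22,770. Sum = $79,101.
Difference $79,100 − $79,101 = −$1 applied to largest allocation (Unit 3B): Unit 3B becomes $37,591.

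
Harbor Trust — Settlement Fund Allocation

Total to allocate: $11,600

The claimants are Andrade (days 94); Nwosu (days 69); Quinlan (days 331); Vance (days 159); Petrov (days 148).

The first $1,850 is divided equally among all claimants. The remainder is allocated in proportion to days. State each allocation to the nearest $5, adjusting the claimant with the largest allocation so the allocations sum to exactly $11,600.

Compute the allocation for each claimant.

Andrade: $1,515 | Nwosu: $1,210 | Quinlan: $4,400 | Vance: $2,305 | Petrov: $2,170

Equal tier: $1,850 ÷ 5 = $370 apiece.
Remainder $9,750 by days (total 801): Andrade 1,144.19 → $1,145; Nwosu 839.89 → $840; Quinlan 4,029.03 → $4,030; Vance 1,935.39 → $1,935; Petrov 1,801.50 → $1,800.
Totals: Andrade $370 + $1,145 = $1,515; Nwosu $370 + $840 = $1,210; Quinlan $370 + $4,030 = $4,400; Vance $370 + $1,935 = $2,305; Petrov $370 + $1,800 = $2,170.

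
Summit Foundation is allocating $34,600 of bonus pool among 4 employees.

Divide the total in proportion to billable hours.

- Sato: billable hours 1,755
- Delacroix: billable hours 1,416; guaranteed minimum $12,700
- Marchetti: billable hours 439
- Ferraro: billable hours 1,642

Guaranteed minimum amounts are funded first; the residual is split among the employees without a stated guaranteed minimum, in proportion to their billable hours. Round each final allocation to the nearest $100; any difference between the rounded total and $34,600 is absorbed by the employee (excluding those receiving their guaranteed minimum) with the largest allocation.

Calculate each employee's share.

Sato: $10,000; Delacroix: $12,700; Marchetti: $2,500; Ferraro: $9,400

Guaranteed amounts: Delacroix $12,700. Remaining pool $21,900.
Remaining pool split over remaining billable hours 3,836: Sato 10,019.42 → $10,000; Marchetti 2,506.28 → $2,500; Ferraro 9,374.30 → $9,400.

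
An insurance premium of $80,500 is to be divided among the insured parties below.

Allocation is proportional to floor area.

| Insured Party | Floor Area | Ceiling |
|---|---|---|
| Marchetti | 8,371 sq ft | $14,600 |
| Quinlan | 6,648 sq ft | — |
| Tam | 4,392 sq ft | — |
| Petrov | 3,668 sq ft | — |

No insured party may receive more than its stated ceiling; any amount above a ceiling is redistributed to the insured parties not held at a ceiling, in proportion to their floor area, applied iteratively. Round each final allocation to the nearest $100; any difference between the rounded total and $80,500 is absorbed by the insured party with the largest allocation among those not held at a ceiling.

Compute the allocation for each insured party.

Combined floor area = 23,079.
Pro-rata shares before constraints: Marchetti 29,198.21; Quinlan 23,188.35; Tam 15,319.38; Petrov 12,794.06.
Cap binds for Marchetti ($14,600); balance $65,900 reallocated over remaining floor area 14,708.
Redistributed shares: Quinlan 29,786.73 → $29,800; Tam 19,678.60 → $19,700; Petrov 16,434.68 → $16,400.

Marchetti: $14,600 · Quinlan: $29,800 · Tam: $19,700 · Petrov: $16,400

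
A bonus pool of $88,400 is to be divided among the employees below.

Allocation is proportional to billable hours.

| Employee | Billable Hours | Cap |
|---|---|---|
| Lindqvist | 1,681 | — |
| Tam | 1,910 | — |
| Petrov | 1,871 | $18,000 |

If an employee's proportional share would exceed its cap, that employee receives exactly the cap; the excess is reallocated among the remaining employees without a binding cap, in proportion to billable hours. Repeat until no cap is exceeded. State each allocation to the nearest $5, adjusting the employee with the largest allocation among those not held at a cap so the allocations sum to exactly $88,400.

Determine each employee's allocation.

Lindqvist: $32,955 · Tam: $37,445 · Petrov: $18,000

Total billable hours = 5,462.
Proportional shares (ignoring caps): Lindqvist 27,206.22; Tam 30,912.49; Petrov 30,281.29.
Held at cap: Petrov ($18,000); residual $70,400 reallocated over remaining billable hours 3,591.
Redistributed shares: Lindqvist 32,955.28 → $32,955; Tam 37,444.72 → $37,445.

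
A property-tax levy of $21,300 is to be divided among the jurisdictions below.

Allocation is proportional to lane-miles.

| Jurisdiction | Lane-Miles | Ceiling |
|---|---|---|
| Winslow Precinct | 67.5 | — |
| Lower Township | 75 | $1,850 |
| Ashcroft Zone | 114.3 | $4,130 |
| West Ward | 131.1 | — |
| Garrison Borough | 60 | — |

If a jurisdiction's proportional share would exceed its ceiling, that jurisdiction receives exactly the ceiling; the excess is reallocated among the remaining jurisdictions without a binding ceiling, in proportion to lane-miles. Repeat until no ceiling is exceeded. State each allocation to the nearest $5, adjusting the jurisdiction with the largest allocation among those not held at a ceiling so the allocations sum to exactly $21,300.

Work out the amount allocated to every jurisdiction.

Winslow Precinct: $4,000 · Lower Township: $1,850 · Ashcroft Zone: $4,130 · West Ward: $7,765 · Garrison Borough: $3,555

Total lane-miles = 447.9.
Pro-rata shares before constraints: Winslow Precinct 3,209.98; Lower Township 3,566.64; Ashcroft Zone 5,435.57; West Ward 6,234.49; Garrison Borough 2,853.32.
Capped: Lower Township ($1,850), Ashcroft Zone ($4,130); remaining pool $15,320 reallocated over remaining lane-miles 258.6.
Remaining shares: Winslow Precinct 3,998.84 → $4,000; West Ward 7,766.64 → $7,765; Garrison Borough 3,554.52 → $3,555.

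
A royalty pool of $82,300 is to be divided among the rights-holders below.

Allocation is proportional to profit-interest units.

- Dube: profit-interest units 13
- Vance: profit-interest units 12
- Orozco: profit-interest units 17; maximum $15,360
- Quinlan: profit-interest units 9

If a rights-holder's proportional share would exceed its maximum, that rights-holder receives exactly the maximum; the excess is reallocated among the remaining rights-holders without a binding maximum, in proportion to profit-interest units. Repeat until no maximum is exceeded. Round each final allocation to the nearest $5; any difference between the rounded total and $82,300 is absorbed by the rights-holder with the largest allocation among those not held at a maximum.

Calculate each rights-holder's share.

Dube: $25,595 · Vance: $23,625 · Orozco: $15,360 · Quinlan: $17,720

Combined profit-interest units = 51.
Proportional shares (ignoring caps): Dube 20,978.43; Vance 19,364.71; Orozco 27,433.33; Quinlan 14,523.53.
Cap binds for Orozco ($15,360); residual $66,940 reallocated over remaining profit-interest units 34.
Remaining shares: Dube 25,594.71 → $25,595; Vance 23,625.88 → $23,625; Quinlan 17,719.41 → $17,720.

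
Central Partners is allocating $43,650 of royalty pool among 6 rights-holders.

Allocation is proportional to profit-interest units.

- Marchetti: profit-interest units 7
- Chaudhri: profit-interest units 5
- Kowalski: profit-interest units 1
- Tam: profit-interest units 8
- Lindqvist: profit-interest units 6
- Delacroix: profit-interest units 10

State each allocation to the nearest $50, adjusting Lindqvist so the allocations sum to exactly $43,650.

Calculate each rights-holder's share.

Total profit-interest units = 37.
Pro-rata amounts: Marchetti 7/37 × $43,650 = 8,258.11; Chaudhri 5/37 × $43,650 = 5,898.65; Kowalski 1/37 × $43,650 = 1,179.73; Tam 8/37 × $43,650 = 9,437.84; Lindqvist 6/37 × $43,650 = 7,078.38; Delacroix 10/37 × $43,650 = 11,797.30.
Rounded to nearest $50: Marchetti $8,250; Chaudhri $5,900; Kowalski $1,200; Tam $9,450; Lindqvist $7,100; Delacroix $11,800. Sum = $43,700.
Difference $43,650 − $43,700 = −$50 applied to Lindqvist: Lindqvist becomes $7,050.

Marchetti: $8,250 | Chaudhri: $5,900 | Kowalski: $1,200 | Tam: $9,450 | Lindqvist: $7,050 | Delacroix: $11,800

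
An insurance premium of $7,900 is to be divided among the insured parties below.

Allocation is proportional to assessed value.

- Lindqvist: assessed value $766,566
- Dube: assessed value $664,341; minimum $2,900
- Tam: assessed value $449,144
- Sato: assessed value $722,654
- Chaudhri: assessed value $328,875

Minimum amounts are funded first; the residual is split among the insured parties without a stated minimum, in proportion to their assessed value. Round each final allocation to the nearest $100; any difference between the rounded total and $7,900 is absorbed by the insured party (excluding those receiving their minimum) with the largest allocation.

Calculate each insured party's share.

Fund the minimums — Dube $2,900. Residual $5,000.
Residual split over remaining assessed value 2,267,239: Lindqvist 1,690.53 → $1,700; Tam 990.51 → $1,000; Sato 1,593.69 → $1,600; Chaudhri 725.28 → $700.

Lindqvist: $1,700; Dube: $2,900; Tam: $1,000; Sato: $1,600; Chaudhri: $700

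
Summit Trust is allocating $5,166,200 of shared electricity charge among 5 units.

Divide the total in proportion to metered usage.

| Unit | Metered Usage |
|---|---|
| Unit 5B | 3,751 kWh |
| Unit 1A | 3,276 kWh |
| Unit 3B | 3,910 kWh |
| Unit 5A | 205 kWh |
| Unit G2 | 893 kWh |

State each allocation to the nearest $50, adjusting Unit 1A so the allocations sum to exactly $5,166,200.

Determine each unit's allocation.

Metered usage total: 12,035.
Pro-rata amounts: Unit 5B 3,751/12,035 × $5,166,200 = 1,610,171.68; Unit 1A 3,276/12,035 × $5,166,200 = 1,406,270.98; Unit 3B 3,910/12,035 × $5,166,200 = 1,678,424.76; Unit 5A 205/12,035 × $5,166,200 = 87,999.25; Unit G2 893/12,035 × $5,166,200 = 383,333.33.
After rounding ($50): Unit 5B $1,610,150; Unit 1A $1,406,250; Unit 3B $1,678,400; Unit 5A $88,000; Unit G2 $383,350. Sum = $5,166,150.
Difference $5,166,200 − $5,166,150 = +$50 applied to Unit 1A: Unit 1A becomes $1,406,300.

Unit 5B: $1,610,150 | Unit 1A: $1,406,300 | Unit 3B: $1,678,400 | Unit 5A: $88,000 | Unit G2: $383,350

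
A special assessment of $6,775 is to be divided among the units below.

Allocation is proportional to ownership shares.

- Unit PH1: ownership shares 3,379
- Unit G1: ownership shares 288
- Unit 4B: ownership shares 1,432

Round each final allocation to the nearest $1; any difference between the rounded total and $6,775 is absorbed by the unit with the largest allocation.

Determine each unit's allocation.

Unit PH1: $4,489 · Unit G1: $383 · Unit 4B: $1,903

Sum of ownership shares: 5,099.
Unrounded shares: Unit PH1 3,379/5,099 × $6,775 = 4,489.65; Unit G1 288/5,099 × $6,775 = 382.66; Unit 4B 1,432/5,099 × $6,775 = 1,902.69.
Rounded to nearest $1: Unit PH1 $4,490; Unit G1 $383; Unit 4B $1,903. Sum = $6,776.
Difference $6,775 − $6,776 = −$1 applied to largest allocation (Unit PH1): Unit PH1 becomes $4,489.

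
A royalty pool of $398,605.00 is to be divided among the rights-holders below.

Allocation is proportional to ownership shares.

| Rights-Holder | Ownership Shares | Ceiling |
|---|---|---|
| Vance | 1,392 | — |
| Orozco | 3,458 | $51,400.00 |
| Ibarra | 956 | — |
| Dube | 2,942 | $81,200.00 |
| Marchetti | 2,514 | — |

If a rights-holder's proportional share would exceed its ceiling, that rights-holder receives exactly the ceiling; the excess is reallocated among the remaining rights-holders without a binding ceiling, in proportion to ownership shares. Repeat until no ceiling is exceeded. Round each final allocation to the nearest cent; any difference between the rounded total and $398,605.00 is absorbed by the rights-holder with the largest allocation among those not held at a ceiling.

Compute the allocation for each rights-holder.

Vance: $76,157.75 · Orozco: $51,400.00 · Ibarra: $52,303.74 · Dube: $81,200.00 · Marchetti: $137,543.51

Ownership shares total: 11,262.
Proportional shares (ignoring caps): Vance 49,268.1726; Orozco 122,391.7679; Ibarra 33,836.4749; Dube 104,128.5660; Marchetti 88,980.0186.
Cap binds for Orozco ($51,400.00), Dube ($81,200.00); balance $266,005.00 reallocated over remaining ownership shares 4,862.
Shares after redistribution: Vance 76,157.7458 → $76,157.75; Ibarra 52,303.7392 → $52,303.74; Marchetti 137,543.51501 → $137,543.52.
Rounding difference −$0.01 applied to Marchetti → $137,543.51.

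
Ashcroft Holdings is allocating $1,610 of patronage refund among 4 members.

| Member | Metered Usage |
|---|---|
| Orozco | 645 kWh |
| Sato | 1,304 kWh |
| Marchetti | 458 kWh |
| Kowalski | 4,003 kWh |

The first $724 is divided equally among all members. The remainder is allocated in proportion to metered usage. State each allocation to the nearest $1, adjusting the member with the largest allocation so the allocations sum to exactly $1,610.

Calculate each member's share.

Equal tier: $724 ÷ 4 = $181 apiece.
Remainder $886 by metered usage (total 6,410): Orozco 89.15 → $89; Sato 180.24 → $180; Marchetti 63.31 → $63; Kowalski 553.30 → $553.
Rounding difference +$1 on remainder applied to Kowalski.
Totals: Orozco $181 + $89 = $270; Sato $181 + $180 = $361; Marchetti $181 + $63 = $244; Kowalski $181 + $554 = $735.

Orozco: $270; Sato: $361; Marchetti: $244; Kowalski: $735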